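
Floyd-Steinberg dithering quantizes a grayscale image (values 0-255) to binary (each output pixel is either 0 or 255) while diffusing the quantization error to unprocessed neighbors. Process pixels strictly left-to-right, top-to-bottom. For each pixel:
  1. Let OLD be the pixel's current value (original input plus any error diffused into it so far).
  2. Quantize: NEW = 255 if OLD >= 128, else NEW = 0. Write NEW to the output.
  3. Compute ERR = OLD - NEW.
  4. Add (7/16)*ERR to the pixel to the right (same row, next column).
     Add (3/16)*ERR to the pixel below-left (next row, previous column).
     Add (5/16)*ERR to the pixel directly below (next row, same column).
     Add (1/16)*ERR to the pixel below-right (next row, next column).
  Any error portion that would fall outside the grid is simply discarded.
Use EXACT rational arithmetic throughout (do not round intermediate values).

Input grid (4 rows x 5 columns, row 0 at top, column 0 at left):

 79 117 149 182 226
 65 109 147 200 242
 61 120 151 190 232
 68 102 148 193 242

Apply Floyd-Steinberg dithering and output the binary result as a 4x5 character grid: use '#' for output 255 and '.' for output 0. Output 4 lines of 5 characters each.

(0,0): OLD=79 → NEW=0, ERR=79
(0,1): OLD=2425/16 → NEW=255, ERR=-1655/16
(0,2): OLD=26559/256 → NEW=0, ERR=26559/256
(0,3): OLD=931385/4096 → NEW=255, ERR=-113095/4096
(0,4): OLD=14019471/65536 → NEW=255, ERR=-2692209/65536
(1,0): OLD=17995/256 → NEW=0, ERR=17995/256
(1,1): OLD=269965/2048 → NEW=255, ERR=-252275/2048
(1,2): OLD=7463697/65536 → NEW=0, ERR=7463697/65536
(1,3): OLD=62908989/262144 → NEW=255, ERR=-3937731/262144
(1,4): OLD=926375191/4194304 → NEW=255, ERR=-143172329/4194304
(2,0): OLD=1961823/32768 → NEW=0, ERR=1961823/32768
(2,1): OLD=139928453/1048576 → NEW=255, ERR=-127458427/1048576
(2,2): OLD=2061828815/16777216 → NEW=0, ERR=2061828815/16777216
(2,3): OLD=64368102909/268435456 → NEW=255, ERR=-4082938371/268435456
(2,4): OLD=918004462251/4294967296 → NEW=255, ERR=-177212198229/4294967296
(3,0): OLD=1072367087/16777216 → NEW=0, ERR=1072367087/16777216
(3,1): OLD=15940125891/134217728 → NEW=0, ERR=15940125891/134217728
(3,2): OLD=978885055057/4294967296 → NEW=255, ERR=-116331605423/4294967296
(3,3): OLD=1514761785545/8589934592 → NEW=255, ERR=-675671535415/8589934592
(3,4): OLD=26627749982157/137438953472 → NEW=255, ERR=-8419183153203/137438953472
Row 0: .#.##
Row 1: .#.##
Row 2: .#.##
Row 3: ..###

Answer: .#.##
.#.##
.#.##
..###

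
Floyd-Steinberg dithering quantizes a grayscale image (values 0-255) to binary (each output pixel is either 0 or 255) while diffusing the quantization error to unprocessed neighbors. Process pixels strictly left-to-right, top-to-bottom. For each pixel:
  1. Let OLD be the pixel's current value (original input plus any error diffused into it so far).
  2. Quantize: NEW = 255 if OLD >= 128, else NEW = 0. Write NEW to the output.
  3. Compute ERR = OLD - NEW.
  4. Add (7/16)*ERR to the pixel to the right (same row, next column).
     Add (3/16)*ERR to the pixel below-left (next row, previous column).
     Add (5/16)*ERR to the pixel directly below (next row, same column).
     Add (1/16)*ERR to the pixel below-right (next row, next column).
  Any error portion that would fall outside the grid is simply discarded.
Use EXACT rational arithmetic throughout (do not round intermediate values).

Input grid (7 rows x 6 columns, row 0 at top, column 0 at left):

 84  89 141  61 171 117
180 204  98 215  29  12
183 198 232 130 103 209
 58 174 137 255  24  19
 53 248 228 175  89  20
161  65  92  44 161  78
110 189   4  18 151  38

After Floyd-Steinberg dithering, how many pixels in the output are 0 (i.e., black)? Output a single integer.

(0,0): OLD=84 → NEW=0, ERR=84
(0,1): OLD=503/4 → NEW=0, ERR=503/4
(0,2): OLD=12545/64 → NEW=255, ERR=-3775/64
(0,3): OLD=36039/1024 → NEW=0, ERR=36039/1024
(0,4): OLD=3053937/16384 → NEW=255, ERR=-1123983/16384
(0,5): OLD=22802967/262144 → NEW=0, ERR=22802967/262144
(1,0): OLD=14709/64 → NEW=255, ERR=-1611/64
(1,1): OLD=115955/512 → NEW=255, ERR=-14605/512
(1,2): OLD=1336047/16384 → NEW=0, ERR=1336047/16384
(1,3): OLD=16064515/65536 → NEW=255, ERR=-647165/65536
(1,4): OLD=91230441/4194304 → NEW=0, ERR=91230441/4194304
(1,5): OLD=2980417167/67108864 → NEW=0, ERR=2980417167/67108864
(2,0): OLD=1390881/8192 → NEW=255, ERR=-698079/8192
(2,1): OLD=43390331/262144 → NEW=255, ERR=-23456389/262144
(2,2): OLD=900523825/4194304 → NEW=255, ERR=-169023695/4194304
(2,3): OLD=3974806505/33554432 → NEW=0, ERR=3974806505/33554432
(2,4): OLD=181819688763/1073741824 → NEW=255, ERR=-91984476357/1073741824
(2,5): OLD=3208489691213/17179869184 → NEW=255, ERR=-1172376950707/17179869184
(3,0): OLD=61207825/4194304 → NEW=0, ERR=61207825/4194304
(3,1): OLD=4682199229/33554432 → NEW=255, ERR=-3874180931/33554432
(3,2): OLD=24296551175/268435456 → NEW=0, ERR=24296551175/268435456
(3,3): OLD=5377915620629/17179869184 → NEW=255, ERR=997048978709/17179869184
(3,4): OLD=2367812293749/137438953472 → NEW=0, ERR=2367812293749/137438953472
(3,5): OLD=-312963090245/2199023255552 → NEW=0, ERR=-312963090245/2199023255552
(4,0): OLD=19279928543/536870912 → NEW=0, ERR=19279928543/536870912
(4,1): OLD=2108942712787/8589934592 → NEW=255, ERR=-81490608173/8589934592
(4,2): OLD=70313756944265/274877906944 → NEW=255, ERR=219890673545/274877906944
(4,3): OLD=890047834620429/4398046511104 → NEW=255, ERR=-231454025711091/4398046511104
(4,4): OLD=5274856778842333/70368744177664 → NEW=0, ERR=5274856778842333/70368744177664
(4,5): OLD=60604241388709099/1125899906842624 → NEW=0, ERR=60604241388709099/1125899906842624
(5,0): OLD=23425593967913/137438953472 → NEW=255, ERR=-11621339167447/137438953472
(5,1): OLD=120666773004473/4398046511104 → NEW=0, ERR=120666773004473/4398046511104
(5,2): OLD=3300048930371075/35184372088832 → NEW=0, ERR=3300048930371075/35184372088832
(5,3): OLD=93104821218337745/1125899906842624 → NEW=0, ERR=93104821218337745/1125899906842624
(5,4): OLD=512075118055804785/2251799813685248 → NEW=255, ERR=-62133834433933455/2251799813685248
(5,5): OLD=3150147157251700965/36028797018963968 → NEW=0, ERR=3150147157251700965/36028797018963968
(6,0): OLD=6243147911764939/70368744177664 → NEW=0, ERR=6243147911764939/70368744177664
(6,1): OLD=280000627544461935/1125899906842624 → NEW=255, ERR=-7103848700407185/1125899906842624
(6,2): OLD=215135909884651991/4503599627370496 → NEW=0, ERR=215135909884651991/4503599627370496
(6,3): OLD=4714687742725918555/72057594037927936 → NEW=0, ERR=4714687742725918555/72057594037927936
(6,4): OLD=222012139386769791931/1152921504606846976 → NEW=255, ERR=-71982844287976186949/1152921504606846976
(6,5): OLD=669307386715227878205/18446744073709551616 → NEW=0, ERR=669307386715227878205/18446744073709551616
Output grid:
  Row 0: ..#.#.  (4 black, running=4)
  Row 1: ##.#..  (3 black, running=7)
  Row 2: ###.##  (1 black, running=8)
  Row 3: .#.#..  (4 black, running=12)
  Row 4: .###..  (3 black, running=15)
  Row 5: #...#.  (4 black, running=19)
  Row 6: .#..#.  (4 black, running=23)

Answer: 23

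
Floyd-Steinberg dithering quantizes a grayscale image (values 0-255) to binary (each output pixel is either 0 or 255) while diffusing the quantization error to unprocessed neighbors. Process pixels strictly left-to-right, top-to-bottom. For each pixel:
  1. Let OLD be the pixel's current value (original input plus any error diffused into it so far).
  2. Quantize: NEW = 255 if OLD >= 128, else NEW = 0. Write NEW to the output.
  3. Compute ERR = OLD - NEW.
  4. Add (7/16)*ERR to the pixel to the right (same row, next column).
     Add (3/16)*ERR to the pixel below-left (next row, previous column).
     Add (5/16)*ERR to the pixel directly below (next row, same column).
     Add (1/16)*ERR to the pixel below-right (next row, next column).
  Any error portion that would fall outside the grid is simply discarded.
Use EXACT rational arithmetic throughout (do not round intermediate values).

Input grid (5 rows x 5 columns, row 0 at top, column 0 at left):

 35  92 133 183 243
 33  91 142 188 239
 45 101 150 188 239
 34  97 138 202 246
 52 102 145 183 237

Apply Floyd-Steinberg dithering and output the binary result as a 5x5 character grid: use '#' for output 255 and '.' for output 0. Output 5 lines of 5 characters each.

(0,0): OLD=35 → NEW=0, ERR=35
(0,1): OLD=1717/16 → NEW=0, ERR=1717/16
(0,2): OLD=46067/256 → NEW=255, ERR=-19213/256
(0,3): OLD=615077/4096 → NEW=255, ERR=-429403/4096
(0,4): OLD=12919427/65536 → NEW=255, ERR=-3792253/65536
(1,0): OLD=16399/256 → NEW=0, ERR=16399/256
(1,1): OLD=288105/2048 → NEW=255, ERR=-234135/2048
(1,2): OLD=3642525/65536 → NEW=0, ERR=3642525/65536
(1,3): OLD=42995609/262144 → NEW=255, ERR=-23851111/262144
(1,4): OLD=732154027/4194304 → NEW=255, ERR=-337393493/4194304
(2,0): OLD=1428115/32768 → NEW=0, ERR=1428115/32768
(2,1): OLD=103563905/1048576 → NEW=0, ERR=103563905/1048576
(2,2): OLD=3126841283/16777216 → NEW=255, ERR=-1151348797/16777216
(2,3): OLD=31657833113/268435456 → NEW=0, ERR=31657833113/268435456
(2,4): OLD=1115712560111/4294967296 → NEW=255, ERR=20495899631/4294967296
(3,0): OLD=1109615459/16777216 → NEW=0, ERR=1109615459/16777216
(3,1): OLD=19683904167/134217728 → NEW=255, ERR=-14541616473/134217728
(3,2): OLD=418500811485/4294967296 → NEW=0, ERR=418500811485/4294967296
(3,3): OLD=2388776129621/8589934592 → NEW=255, ERR=198342808661/8589934592
(3,4): OLD=36416391870665/137438953472 → NEW=255, ERR=1369458735305/137438953472
(4,0): OLD=112428918637/2147483648 → NEW=0, ERR=112428918637/2147483648
(4,1): OLD=7796296844269/68719476736 → NEW=0, ERR=7796296844269/68719476736
(4,2): OLD=244798248629891/1099511627776 → NEW=255, ERR=-35577216452989/1099511627776
(4,3): OLD=3237272145887725/17592186044416 → NEW=255, ERR=-1248735295438355/17592186044416
(4,4): OLD=59251082075089915/281474976710656 → NEW=255, ERR=-12525036986127365/281474976710656
Row 0: ..###
Row 1: .#.##
Row 2: ..#.#
Row 3: .#.##
Row 4: ..###

Answer: ..###
.#.##
..#.#
.#.##
..###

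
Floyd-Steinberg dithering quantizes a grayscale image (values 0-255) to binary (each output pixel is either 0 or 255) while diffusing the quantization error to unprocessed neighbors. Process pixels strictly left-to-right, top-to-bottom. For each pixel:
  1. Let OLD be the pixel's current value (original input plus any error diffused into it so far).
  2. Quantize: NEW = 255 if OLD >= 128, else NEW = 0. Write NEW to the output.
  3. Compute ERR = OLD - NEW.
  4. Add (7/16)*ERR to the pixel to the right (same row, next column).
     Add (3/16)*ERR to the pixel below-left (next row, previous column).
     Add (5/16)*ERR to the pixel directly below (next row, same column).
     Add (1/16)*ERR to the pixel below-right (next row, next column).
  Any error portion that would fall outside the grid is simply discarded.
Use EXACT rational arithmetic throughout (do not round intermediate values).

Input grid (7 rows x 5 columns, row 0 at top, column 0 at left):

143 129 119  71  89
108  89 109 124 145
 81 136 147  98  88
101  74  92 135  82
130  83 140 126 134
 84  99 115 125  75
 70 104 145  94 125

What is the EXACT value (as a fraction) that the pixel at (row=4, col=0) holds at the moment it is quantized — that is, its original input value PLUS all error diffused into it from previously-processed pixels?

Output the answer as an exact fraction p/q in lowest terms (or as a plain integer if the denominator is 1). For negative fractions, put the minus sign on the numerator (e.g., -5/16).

(0,0): OLD=143 → NEW=255, ERR=-112
(0,1): OLD=80 → NEW=0, ERR=80
(0,2): OLD=154 → NEW=255, ERR=-101
(0,3): OLD=429/16 → NEW=0, ERR=429/16
(0,4): OLD=25787/256 → NEW=0, ERR=25787/256
(1,0): OLD=88 → NEW=0, ERR=88
(1,1): OLD=2025/16 → NEW=0, ERR=2025/16
(1,2): OLD=18283/128 → NEW=255, ERR=-14357/128
(1,3): OLD=392731/4096 → NEW=0, ERR=392731/4096
(1,4): OLD=14424621/65536 → NEW=255, ERR=-2287059/65536
(2,0): OLD=33851/256 → NEW=255, ERR=-31429/256
(2,1): OLD=435439/4096 → NEW=0, ERR=435439/4096
(2,2): OLD=6040669/32768 → NEW=255, ERR=-2315171/32768
(2,3): OLD=87554573/1048576 → NEW=0, ERR=87554573/1048576
(2,4): OLD=2006851435/16777216 → NEW=0, ERR=2006851435/16777216
(3,0): OLD=5411133/65536 → NEW=0, ERR=5411133/65536
(3,1): OLD=128370825/1048576 → NEW=0, ERR=128370825/1048576
(3,2): OLD=1222904195/8388608 → NEW=255, ERR=-916190845/8388608
(3,3): OLD=35251667323/268435456 → NEW=255, ERR=-33199373957/268435456
(3,4): OLD=302753786061/4294967296 → NEW=0, ERR=302753786061/4294967296
(4,0): OLD=2999041195/16777216 → NEW=255, ERR=-1279148885/16777216
Target (4,0): original=130, with diffused error = 2999041195/16777216

Answer: 2999041195/16777216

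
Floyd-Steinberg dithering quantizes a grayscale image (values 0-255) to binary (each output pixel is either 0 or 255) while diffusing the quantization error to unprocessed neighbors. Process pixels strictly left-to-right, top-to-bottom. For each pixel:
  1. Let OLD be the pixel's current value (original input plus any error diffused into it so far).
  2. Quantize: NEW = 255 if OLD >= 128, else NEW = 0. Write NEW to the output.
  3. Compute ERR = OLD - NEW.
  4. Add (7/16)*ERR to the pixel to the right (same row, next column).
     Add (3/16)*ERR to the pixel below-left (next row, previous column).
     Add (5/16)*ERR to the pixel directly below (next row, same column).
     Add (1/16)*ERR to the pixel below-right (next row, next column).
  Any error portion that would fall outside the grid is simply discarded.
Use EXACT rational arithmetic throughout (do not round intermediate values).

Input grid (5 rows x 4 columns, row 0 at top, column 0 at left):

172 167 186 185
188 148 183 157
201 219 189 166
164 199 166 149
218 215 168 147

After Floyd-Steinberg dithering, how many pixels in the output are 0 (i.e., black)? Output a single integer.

(0,0): OLD=172 → NEW=255, ERR=-83
(0,1): OLD=2091/16 → NEW=255, ERR=-1989/16
(0,2): OLD=33693/256 → NEW=255, ERR=-31587/256
(0,3): OLD=536651/4096 → NEW=255, ERR=-507829/4096
(1,0): OLD=35521/256 → NEW=255, ERR=-29759/256
(1,1): OLD=61383/2048 → NEW=0, ERR=61383/2048
(1,2): OLD=8292819/65536 → NEW=0, ERR=8292819/65536
(1,3): OLD=173963573/1048576 → NEW=255, ERR=-93423307/1048576
(2,0): OLD=5580157/32768 → NEW=255, ERR=-2775683/32768
(2,1): OLD=217860015/1048576 → NEW=255, ERR=-49526865/1048576
(2,2): OLD=404848683/2097152 → NEW=255, ERR=-129925077/2097152
(2,3): OLD=3991697311/33554432 → NEW=0, ERR=3991697311/33554432
(3,0): OLD=2158773549/16777216 → NEW=255, ERR=-2119416531/16777216
(3,1): OLD=30081239283/268435456 → NEW=0, ERR=30081239283/268435456
(3,2): OLD=923503054861/4294967296 → NEW=255, ERR=-171713605619/4294967296
(3,3): OLD=11325806515675/68719476736 → NEW=255, ERR=-6197660052005/68719476736
(4,0): OLD=856993265897/4294967296 → NEW=255, ERR=-238223394583/4294967296
(4,1): OLD=7227955715003/34359738368 → NEW=255, ERR=-1533777568837/34359738368
(4,2): OLD=138615796153563/1099511627776 → NEW=0, ERR=138615796153563/1099511627776
(4,3): OLD=3016590434405229/17592186044416 → NEW=255, ERR=-1469417006920851/17592186044416
Output grid:
  Row 0: ####  (0 black, running=0)
  Row 1: #..#  (2 black, running=2)
  Row 2: ###.  (1 black, running=3)
  Row 3: #.##  (1 black, running=4)
  Row 4: ##.#  (1 black, running=5)

Answer: 5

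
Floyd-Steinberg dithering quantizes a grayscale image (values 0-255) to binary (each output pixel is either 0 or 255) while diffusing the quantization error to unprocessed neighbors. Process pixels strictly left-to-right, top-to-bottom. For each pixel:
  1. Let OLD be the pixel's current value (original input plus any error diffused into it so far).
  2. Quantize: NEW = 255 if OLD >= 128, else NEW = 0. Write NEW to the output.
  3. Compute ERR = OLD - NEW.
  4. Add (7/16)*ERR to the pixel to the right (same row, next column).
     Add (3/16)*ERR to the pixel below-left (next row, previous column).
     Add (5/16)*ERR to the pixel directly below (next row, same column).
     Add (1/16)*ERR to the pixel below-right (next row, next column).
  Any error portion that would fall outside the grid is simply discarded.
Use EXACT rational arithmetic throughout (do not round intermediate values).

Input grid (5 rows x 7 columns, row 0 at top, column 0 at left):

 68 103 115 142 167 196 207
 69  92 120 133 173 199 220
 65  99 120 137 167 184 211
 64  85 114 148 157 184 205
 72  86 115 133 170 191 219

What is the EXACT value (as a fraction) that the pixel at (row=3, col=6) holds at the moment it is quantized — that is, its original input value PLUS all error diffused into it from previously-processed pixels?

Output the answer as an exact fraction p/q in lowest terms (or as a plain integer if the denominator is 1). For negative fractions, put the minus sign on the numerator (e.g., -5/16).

(0,0): OLD=68 → NEW=0, ERR=68
(0,1): OLD=531/4 → NEW=255, ERR=-489/4
(0,2): OLD=3937/64 → NEW=0, ERR=3937/64
(0,3): OLD=172967/1024 → NEW=255, ERR=-88153/1024
(0,4): OLD=2119057/16384 → NEW=255, ERR=-2058863/16384
(0,5): OLD=36968183/262144 → NEW=255, ERR=-29878537/262144
(0,6): OLD=659071169/4194304 → NEW=255, ERR=-410476351/4194304
(1,0): OLD=4309/64 → NEW=0, ERR=4309/64
(1,1): OLD=50707/512 → NEW=0, ERR=50707/512
(1,2): OLD=2601295/16384 → NEW=255, ERR=-1576625/16384
(1,3): OLD=2901955/65536 → NEW=0, ERR=2901955/65536
(1,4): OLD=529957513/4194304 → NEW=0, ERR=529957513/4194304
(1,5): OLD=6457792793/33554432 → NEW=255, ERR=-2098587367/33554432
(1,6): OLD=83177982295/536870912 → NEW=255, ERR=-53724100265/536870912
(2,0): OLD=856961/8192 → NEW=0, ERR=856961/8192
(2,1): OLD=42436059/262144 → NEW=255, ERR=-24410661/262144
(2,2): OLD=267097297/4194304 → NEW=0, ERR=267097297/4194304
(2,3): OLD=6589238793/33554432 → NEW=255, ERR=-1967141367/33554432
(2,4): OLD=46137896057/268435456 → NEW=255, ERR=-22313145223/268435456
(2,5): OLD=1006939203315/8589934592 → NEW=0, ERR=1006939203315/8589934592
(2,6): OLD=31213027218645/137438953472 → NEW=255, ERR=-3833905916715/137438953472
(3,0): OLD=332317233/4194304 → NEW=0, ERR=332317233/4194304
(3,1): OLD=3658838557/33554432 → NEW=0, ERR=3658838557/33554432
(3,2): OLD=44236528519/268435456 → NEW=255, ERR=-24214512761/268435456
(3,3): OLD=84405676785/1073741824 → NEW=0, ERR=84405676785/1073741824
(3,4): OLD=25251759779377/137438953472 → NEW=255, ERR=-9795173355983/137438953472
(3,5): OLD=196841576845283/1099511627776 → NEW=255, ERR=-83533888237597/1099511627776
(3,6): OLD=2997192902797821/17592186044416 → NEW=255, ERR=-1488814538528259/17592186044416
Target (3,6): original=205, with diffused error = 2997192902797821/17592186044416

Answer: 2997192902797821/17592186044416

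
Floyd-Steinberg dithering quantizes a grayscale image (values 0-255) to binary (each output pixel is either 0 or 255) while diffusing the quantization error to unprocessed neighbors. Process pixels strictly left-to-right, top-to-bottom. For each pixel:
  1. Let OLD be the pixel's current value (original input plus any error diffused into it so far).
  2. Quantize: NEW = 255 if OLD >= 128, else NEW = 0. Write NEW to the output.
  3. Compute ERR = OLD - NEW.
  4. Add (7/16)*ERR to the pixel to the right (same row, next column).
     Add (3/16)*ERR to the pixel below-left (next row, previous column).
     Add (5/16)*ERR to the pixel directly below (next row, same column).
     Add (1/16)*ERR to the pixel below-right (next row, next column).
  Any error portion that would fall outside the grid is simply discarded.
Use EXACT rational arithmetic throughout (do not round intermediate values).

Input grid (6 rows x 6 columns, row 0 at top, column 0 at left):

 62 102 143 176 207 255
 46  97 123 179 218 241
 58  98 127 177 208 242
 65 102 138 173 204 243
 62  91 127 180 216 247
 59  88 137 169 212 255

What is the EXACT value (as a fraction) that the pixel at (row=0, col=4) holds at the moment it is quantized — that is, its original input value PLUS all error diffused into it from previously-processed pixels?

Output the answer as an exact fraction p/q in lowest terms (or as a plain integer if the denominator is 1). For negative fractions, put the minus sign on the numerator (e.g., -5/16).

Answer: 6201927/32768

Derivation:
(0,0): OLD=62 → NEW=0, ERR=62
(0,1): OLD=1033/8 → NEW=255, ERR=-1007/8
(0,2): OLD=11255/128 → NEW=0, ERR=11255/128
(0,3): OLD=439233/2048 → NEW=255, ERR=-83007/2048
(0,4): OLD=6201927/32768 → NEW=255, ERR=-2153913/32768
Target (0,4): original=207, with diffused error = 6201927/32768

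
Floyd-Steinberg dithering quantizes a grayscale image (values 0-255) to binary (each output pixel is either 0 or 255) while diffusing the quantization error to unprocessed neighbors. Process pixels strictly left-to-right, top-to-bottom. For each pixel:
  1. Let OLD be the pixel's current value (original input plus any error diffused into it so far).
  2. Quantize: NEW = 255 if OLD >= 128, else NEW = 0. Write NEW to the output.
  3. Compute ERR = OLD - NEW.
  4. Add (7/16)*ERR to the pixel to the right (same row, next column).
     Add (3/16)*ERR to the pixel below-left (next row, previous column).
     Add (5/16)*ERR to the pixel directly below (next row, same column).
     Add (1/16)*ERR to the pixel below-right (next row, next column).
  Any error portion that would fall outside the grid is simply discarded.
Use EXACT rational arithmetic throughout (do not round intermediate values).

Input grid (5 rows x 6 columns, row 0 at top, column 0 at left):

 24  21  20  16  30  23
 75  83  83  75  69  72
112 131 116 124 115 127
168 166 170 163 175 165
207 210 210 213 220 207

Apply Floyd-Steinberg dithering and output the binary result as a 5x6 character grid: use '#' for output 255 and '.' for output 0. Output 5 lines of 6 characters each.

Answer: ......
.#..#.
.#.#.#
###.#.
#.####

Derivation:
(0,0): OLD=24 → NEW=0, ERR=24
(0,1): OLD=63/2 → NEW=0, ERR=63/2
(0,2): OLD=1081/32 → NEW=0, ERR=1081/32
(0,3): OLD=15759/512 → NEW=0, ERR=15759/512
(0,4): OLD=356073/8192 → NEW=0, ERR=356073/8192
(0,5): OLD=5507167/131072 → NEW=0, ERR=5507167/131072
(1,0): OLD=2829/32 → NEW=0, ERR=2829/32
(1,1): OLD=35675/256 → NEW=255, ERR=-29605/256
(1,2): OLD=415351/8192 → NEW=0, ERR=415351/8192
(1,3): OLD=3835883/32768 → NEW=0, ERR=3835883/32768
(1,4): OLD=301149857/2097152 → NEW=255, ERR=-233623903/2097152
(1,5): OLD=1312279831/33554432 → NEW=0, ERR=1312279831/33554432
(2,0): OLD=483097/4096 → NEW=0, ERR=483097/4096
(2,1): OLD=21167267/131072 → NEW=255, ERR=-12256093/131072
(2,2): OLD=221577897/2097152 → NEW=0, ERR=221577897/2097152
(2,3): OLD=3172367777/16777216 → NEW=255, ERR=-1105822303/16777216
(2,4): OLD=35433514083/536870912 → NEW=0, ERR=35433514083/536870912
(2,5): OLD=1384130959077/8589934592 → NEW=255, ERR=-806302361883/8589934592
(3,0): OLD=392848777/2097152 → NEW=255, ERR=-141924983/2097152
(3,1): OLD=2254076373/16777216 → NEW=255, ERR=-2024113707/16777216
(3,2): OLD=17721050319/134217728 → NEW=255, ERR=-16504470321/134217728
(3,3): OLD=924127084909/8589934592 → NEW=0, ERR=924127084909/8589934592
(3,4): OLD=15185149736909/68719476736 → NEW=255, ERR=-2338316830771/68719476736
(3,5): OLD=137334596094947/1099511627776 → NEW=0, ERR=137334596094947/1099511627776
(4,0): OLD=43816798951/268435456 → NEW=255, ERR=-24634242329/268435456
(4,1): OLD=450381119547/4294967296 → NEW=0, ERR=450381119547/4294967296
(4,2): OLD=31622120436801/137438953472 → NEW=255, ERR=-3424812698559/137438953472
(4,3): OLD=487417952742053/2199023255552 → NEW=255, ERR=-73332977423707/2199023255552
(4,4): OLD=7913684434960117/35184372088832 → NEW=255, ERR=-1058330447692043/35184372088832
(4,5): OLD=129898644382204051/562949953421312 → NEW=255, ERR=-13653593740230509/562949953421312
Row 0: ......
Row 1: .#..#.
Row 2: .#.#.#
Row 3: ###.#.
Row 4: #.####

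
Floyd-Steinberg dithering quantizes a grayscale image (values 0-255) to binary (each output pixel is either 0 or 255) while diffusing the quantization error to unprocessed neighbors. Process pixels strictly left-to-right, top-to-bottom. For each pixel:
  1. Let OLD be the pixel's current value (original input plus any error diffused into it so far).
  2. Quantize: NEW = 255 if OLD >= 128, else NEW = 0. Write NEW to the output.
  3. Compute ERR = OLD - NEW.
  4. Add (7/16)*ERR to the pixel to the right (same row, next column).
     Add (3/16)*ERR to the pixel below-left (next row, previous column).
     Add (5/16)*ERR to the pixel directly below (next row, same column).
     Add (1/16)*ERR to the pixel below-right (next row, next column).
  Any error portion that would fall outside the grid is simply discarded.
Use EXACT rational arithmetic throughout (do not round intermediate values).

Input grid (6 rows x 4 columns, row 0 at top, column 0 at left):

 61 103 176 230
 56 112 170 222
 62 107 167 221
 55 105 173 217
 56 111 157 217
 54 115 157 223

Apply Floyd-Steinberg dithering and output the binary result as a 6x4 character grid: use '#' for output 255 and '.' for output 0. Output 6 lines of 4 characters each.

Answer: .#.#
..##
.###
..##
.#.#
.#.#

Derivation:
(0,0): OLD=61 → NEW=0, ERR=61
(0,1): OLD=2075/16 → NEW=255, ERR=-2005/16
(0,2): OLD=31021/256 → NEW=0, ERR=31021/256
(0,3): OLD=1159227/4096 → NEW=255, ERR=114747/4096
(1,0): OLD=13201/256 → NEW=0, ERR=13201/256
(1,1): OLD=249719/2048 → NEW=0, ERR=249719/2048
(1,2): OLD=16949827/65536 → NEW=255, ERR=238147/65536
(1,3): OLD=251572037/1048576 → NEW=255, ERR=-15814843/1048576
(2,0): OLD=3308813/32768 → NEW=0, ERR=3308813/32768
(2,1): OLD=202569951/1048576 → NEW=255, ERR=-64816929/1048576
(2,2): OLD=305942491/2097152 → NEW=255, ERR=-228831269/2097152
(2,3): OLD=5663182863/33554432 → NEW=255, ERR=-2893197297/33554432
(3,0): OLD=1257706173/16777216 → NEW=0, ERR=1257706173/16777216
(3,1): OLD=28006473571/268435456 → NEW=0, ERR=28006473571/268435456
(3,2): OLD=706592776093/4294967296 → NEW=255, ERR=-388623884387/4294967296
(3,3): OLD=9871466552011/68719476736 → NEW=255, ERR=-7652000015669/68719476736
(4,0): OLD=425154083129/4294967296 → NEW=0, ERR=425154083129/4294967296
(4,1): OLD=6000279756203/34359738368 → NEW=255, ERR=-2761453527637/34359738368
(4,2): OLD=87086722610123/1099511627776 → NEW=0, ERR=87086722610123/1099511627776
(4,3): OLD=3715463714252541/17592186044416 → NEW=255, ERR=-770543727073539/17592186044416
(5,0): OLD=38408616692201/549755813888 → NEW=0, ERR=38408616692201/549755813888
(5,1): OLD=2489089077488127/17592186044416 → NEW=255, ERR=-1996918363837953/17592186044416
(5,2): OLD=1045455788067075/8796093022208 → NEW=0, ERR=1045455788067075/8796093022208
(5,3): OLD=74945969765809611/281474976710656 → NEW=255, ERR=3169850704592331/281474976710656
Row 0: .#.#
Row 1: ..##
Row 2: .###
Row 3: ..##
Row 4: .#.#
Row 5: .#.#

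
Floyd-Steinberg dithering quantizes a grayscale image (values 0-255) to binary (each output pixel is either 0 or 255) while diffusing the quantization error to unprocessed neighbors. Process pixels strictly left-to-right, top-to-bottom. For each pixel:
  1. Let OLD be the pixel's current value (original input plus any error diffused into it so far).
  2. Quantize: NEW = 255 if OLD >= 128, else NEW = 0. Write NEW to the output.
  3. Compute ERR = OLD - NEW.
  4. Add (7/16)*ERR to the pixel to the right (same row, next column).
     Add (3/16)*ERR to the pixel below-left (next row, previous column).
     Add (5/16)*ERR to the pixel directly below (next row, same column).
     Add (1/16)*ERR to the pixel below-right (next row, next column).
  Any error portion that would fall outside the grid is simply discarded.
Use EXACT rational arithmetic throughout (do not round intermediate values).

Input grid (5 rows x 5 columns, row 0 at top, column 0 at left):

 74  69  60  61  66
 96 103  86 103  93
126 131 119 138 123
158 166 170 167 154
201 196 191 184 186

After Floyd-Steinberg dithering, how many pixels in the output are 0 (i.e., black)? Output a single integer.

(0,0): OLD=74 → NEW=0, ERR=74
(0,1): OLD=811/8 → NEW=0, ERR=811/8
(0,2): OLD=13357/128 → NEW=0, ERR=13357/128
(0,3): OLD=218427/2048 → NEW=0, ERR=218427/2048
(0,4): OLD=3691677/32768 → NEW=0, ERR=3691677/32768
(1,0): OLD=17681/128 → NEW=255, ERR=-14959/128
(1,1): OLD=110327/1024 → NEW=0, ERR=110327/1024
(1,2): OLD=6294083/32768 → NEW=255, ERR=-2061757/32768
(1,3): OLD=17884487/131072 → NEW=255, ERR=-15538873/131072
(1,4): OLD=174075893/2097152 → NEW=0, ERR=174075893/2097152
(2,0): OLD=1797005/16384 → NEW=0, ERR=1797005/16384
(2,1): OLD=101477343/524288 → NEW=255, ERR=-32216097/524288
(2,2): OLD=477812061/8388608 → NEW=0, ERR=477812061/8388608
(2,3): OLD=18455392455/134217728 → NEW=255, ERR=-15770128185/134217728
(2,4): OLD=193542071217/2147483648 → NEW=0, ERR=193542071217/2147483648
(3,0): OLD=1516272573/8388608 → NEW=255, ERR=-622822467/8388608
(3,1): OLD=8848300281/67108864 → NEW=255, ERR=-8264460039/67108864
(3,2): OLD=232037039107/2147483648 → NEW=0, ERR=232037039107/2147483648
(3,3): OLD=850458928459/4294967296 → NEW=255, ERR=-244757732021/4294967296
(3,4): OLD=10300271903447/68719476736 → NEW=255, ERR=-7223194664233/68719476736
(4,0): OLD=166115827827/1073741824 → NEW=255, ERR=-107688337293/1073741824
(4,1): OLD=4441226957555/34359738368 → NEW=255, ERR=-4320506326285/34359738368
(4,2): OLD=83217190188701/549755813888 → NEW=255, ERR=-56970542352739/549755813888
(4,3): OLD=949087181193459/8796093022208 → NEW=0, ERR=949087181193459/8796093022208
(4,4): OLD=27696674682157093/140737488355328 → NEW=255, ERR=-8191384848451547/140737488355328
Output grid:
  Row 0: .....  (5 black, running=5)
  Row 1: #.##.  (2 black, running=7)
  Row 2: .#.#.  (3 black, running=10)
  Row 3: ##.##  (1 black, running=11)
  Row 4: ###.#  (1 black, running=12)

Answer: 12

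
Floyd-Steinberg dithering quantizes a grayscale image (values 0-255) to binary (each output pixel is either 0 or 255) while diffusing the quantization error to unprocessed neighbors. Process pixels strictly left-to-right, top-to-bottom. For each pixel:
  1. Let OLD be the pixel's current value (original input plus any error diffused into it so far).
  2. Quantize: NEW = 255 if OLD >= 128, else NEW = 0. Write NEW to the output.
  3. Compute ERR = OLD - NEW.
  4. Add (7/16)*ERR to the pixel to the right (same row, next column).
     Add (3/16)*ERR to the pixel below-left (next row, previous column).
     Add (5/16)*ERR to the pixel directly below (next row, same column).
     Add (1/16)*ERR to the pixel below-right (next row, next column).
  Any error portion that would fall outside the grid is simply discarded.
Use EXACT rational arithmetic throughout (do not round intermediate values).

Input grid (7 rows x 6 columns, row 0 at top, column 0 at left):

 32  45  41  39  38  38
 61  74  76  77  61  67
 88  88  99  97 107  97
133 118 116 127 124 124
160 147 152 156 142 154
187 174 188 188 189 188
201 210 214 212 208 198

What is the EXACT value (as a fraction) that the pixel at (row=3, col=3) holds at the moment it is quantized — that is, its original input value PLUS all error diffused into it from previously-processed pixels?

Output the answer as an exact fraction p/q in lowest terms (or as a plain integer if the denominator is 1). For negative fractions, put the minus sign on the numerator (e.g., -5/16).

(0,0): OLD=32 → NEW=0, ERR=32
(0,1): OLD=59 → NEW=0, ERR=59
(0,2): OLD=1069/16 → NEW=0, ERR=1069/16
(0,3): OLD=17467/256 → NEW=0, ERR=17467/256
(0,4): OLD=277917/4096 → NEW=0, ERR=277917/4096
(0,5): OLD=4435787/65536 → NEW=0, ERR=4435787/65536
(1,0): OLD=1313/16 → NEW=0, ERR=1313/16
(1,1): OLD=18287/128 → NEW=255, ERR=-14353/128
(1,2): OLD=263379/4096 → NEW=0, ERR=263379/4096
(1,3): OLD=2348675/16384 → NEW=255, ERR=-1829245/16384
(1,4): OLD=52756549/1048576 → NEW=0, ERR=52756549/1048576
(1,5): OLD=1919379027/16777216 → NEW=0, ERR=1919379027/16777216
(2,0): OLD=189685/2048 → NEW=0, ERR=189685/2048
(2,1): OLD=7252543/65536 → NEW=0, ERR=7252543/65536
(2,2): OLD=146347469/1048576 → NEW=255, ERR=-121039411/1048576
(2,3): OLD=210225173/8388608 → NEW=0, ERR=210225173/8388608
(2,4): OLD=39771260335/268435456 → NEW=255, ERR=-28679780945/268435456
(2,5): OLD=382909359801/4294967296 → NEW=0, ERR=382909359801/4294967296
(3,0): OLD=191567837/1048576 → NEW=255, ERR=-75819043/1048576
(3,1): OLD=881591057/8388608 → NEW=0, ERR=881591057/8388608
(3,2): OLD=9228909215/67108864 → NEW=255, ERR=-7883851105/67108864
(3,3): OLD=241323611281/4294967296 → NEW=0, ERR=241323611281/4294967296
Target (3,3): original=127, with diffused error = 241323611281/4294967296

Answer: 241323611281/4294967296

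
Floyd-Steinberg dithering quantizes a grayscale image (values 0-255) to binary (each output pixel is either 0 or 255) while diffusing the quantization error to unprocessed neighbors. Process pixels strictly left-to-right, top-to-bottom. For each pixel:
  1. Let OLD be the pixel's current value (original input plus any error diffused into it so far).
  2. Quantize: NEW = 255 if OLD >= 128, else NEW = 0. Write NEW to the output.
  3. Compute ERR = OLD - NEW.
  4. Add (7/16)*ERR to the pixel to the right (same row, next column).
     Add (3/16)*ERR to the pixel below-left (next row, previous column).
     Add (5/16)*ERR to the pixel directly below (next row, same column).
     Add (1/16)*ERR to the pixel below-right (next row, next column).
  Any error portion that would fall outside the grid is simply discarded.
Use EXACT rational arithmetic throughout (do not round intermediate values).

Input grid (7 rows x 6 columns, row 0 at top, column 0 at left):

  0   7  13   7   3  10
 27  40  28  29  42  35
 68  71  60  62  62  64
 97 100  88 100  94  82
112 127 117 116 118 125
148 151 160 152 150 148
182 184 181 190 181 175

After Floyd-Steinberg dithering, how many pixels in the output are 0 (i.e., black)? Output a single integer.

Answer: 26

Derivation:
(0,0): OLD=0 → NEW=0, ERR=0
(0,1): OLD=7 → NEW=0, ERR=7
(0,2): OLD=257/16 → NEW=0, ERR=257/16
(0,3): OLD=3591/256 → NEW=0, ERR=3591/256
(0,4): OLD=37425/4096 → NEW=0, ERR=37425/4096
(0,5): OLD=917335/65536 → NEW=0, ERR=917335/65536
(1,0): OLD=453/16 → NEW=0, ERR=453/16
(1,1): OLD=7371/128 → NEW=0, ERR=7371/128
(1,2): OLD=251007/4096 → NEW=0, ERR=251007/4096
(1,3): OLD=1030735/16384 → NEW=0, ERR=1030735/16384
(1,4): OLD=79566073/1048576 → NEW=0, ERR=79566073/1048576
(1,5): OLD=1227132671/16777216 → NEW=0, ERR=1227132671/16777216
(2,0): OLD=179497/2048 → NEW=0, ERR=179497/2048
(2,1): OLD=9214363/65536 → NEW=255, ERR=-7497317/65536
(2,2): OLD=46656673/1048576 → NEW=0, ERR=46656673/1048576
(2,3): OLD=999787657/8388608 → NEW=0, ERR=999787657/8388608
(2,4): OLD=41742181963/268435456 → NEW=255, ERR=-26708859317/268435456
(2,5): OLD=206455420093/4294967296 → NEW=0, ERR=206455420093/4294967296
(3,0): OLD=107939441/1048576 → NEW=0, ERR=107939441/1048576
(3,1): OLD=1032692405/8388608 → NEW=0, ERR=1032692405/8388608
(3,2): OLD=11472990107/67108864 → NEW=255, ERR=-5639770213/67108864
(3,3): OLD=363366719093/4294967296 → NEW=0, ERR=363366719093/4294967296
(3,4): OLD=3998873321069/34359738368 → NEW=0, ERR=3998873321069/34359738368
(3,5): OLD=77911572797443/549755813888 → NEW=255, ERR=-62276159743997/549755813888
(4,0): OLD=22448040391/134217728 → NEW=255, ERR=-11777480249/134217728
(4,1): OLD=252881081123/2147483648 → NEW=0, ERR=252881081123/2147483648
(4,2): OLD=11394626114313/68719476736 → NEW=255, ERR=-6128840453367/68719476736
(4,3): OLD=131928918404189/1099511627776 → NEW=0, ERR=131928918404189/1099511627776
(4,4): OLD=3358565035065277/17592186044416 → NEW=255, ERR=-1127442406260803/17592186044416
(4,5): OLD=19375512826354187/281474976710656 → NEW=0, ERR=19375512826354187/281474976710656
(5,0): OLD=4901686101913/34359738368 → NEW=255, ERR=-3860047181927/34359738368
(5,1): OLD=128029976979289/1099511627776 → NEW=0, ERR=128029976979289/1099511627776
(5,2): OLD=1872957119219883/8796093022208 → NEW=255, ERR=-370046601443157/8796093022208
(5,3): OLD=43206547137306273/281474976710656 → NEW=255, ERR=-28569571923911007/281474976710656
(5,4): OLD=59657236215983507/562949953421312 → NEW=0, ERR=59657236215983507/562949953421312
(5,5): OLD=1908343114476747539/9007199254740992 → NEW=255, ERR=-388492695482205421/9007199254740992
(6,0): OLD=2968260241913259/17592186044416 → NEW=255, ERR=-1517747199412821/17592186044416
(6,1): OLD=47212939711408511/281474976710656 → NEW=255, ERR=-24563179349808769/281474976710656
(6,2): OLD=132767194802364559/1125899906842624 → NEW=0, ERR=132767194802364559/1125899906842624
(6,3): OLD=4091292094251085679/18014398509481984 → NEW=255, ERR=-502379525666820241/18014398509481984
(6,4): OLD=54038790422325908123/288230376151711744 → NEW=255, ERR=-19459955496360586597/288230376151711744
(6,5): OLD=639211038415699465245/4611686018427387904 → NEW=255, ERR=-536768896283284450275/4611686018427387904
Output grid:
  Row 0: ......  (6 black, running=6)
  Row 1: ......  (6 black, running=12)
  Row 2: .#..#.  (4 black, running=16)
  Row 3: ..#..#  (4 black, running=20)
  Row 4: #.#.#.  (3 black, running=23)
  Row 5: #.##.#  (2 black, running=25)
  Row 6: ##.###  (1 black, running=26)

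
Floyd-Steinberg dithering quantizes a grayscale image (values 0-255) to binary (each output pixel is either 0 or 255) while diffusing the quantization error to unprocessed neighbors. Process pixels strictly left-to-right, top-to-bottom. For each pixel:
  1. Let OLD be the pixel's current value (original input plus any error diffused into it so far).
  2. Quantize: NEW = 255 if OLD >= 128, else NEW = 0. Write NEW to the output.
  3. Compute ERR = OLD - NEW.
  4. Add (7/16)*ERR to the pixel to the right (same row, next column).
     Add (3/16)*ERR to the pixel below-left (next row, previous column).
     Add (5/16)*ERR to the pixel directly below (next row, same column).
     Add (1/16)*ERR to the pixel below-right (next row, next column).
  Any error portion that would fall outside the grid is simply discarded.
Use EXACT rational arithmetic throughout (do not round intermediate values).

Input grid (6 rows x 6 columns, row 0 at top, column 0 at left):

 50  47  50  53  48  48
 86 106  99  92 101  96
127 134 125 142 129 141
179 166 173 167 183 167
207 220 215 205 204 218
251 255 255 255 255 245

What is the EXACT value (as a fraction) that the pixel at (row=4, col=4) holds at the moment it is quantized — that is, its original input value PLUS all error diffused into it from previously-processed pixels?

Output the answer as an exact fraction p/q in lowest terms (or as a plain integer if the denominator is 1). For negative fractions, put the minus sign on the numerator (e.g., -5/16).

(0,0): OLD=50 → NEW=0, ERR=50
(0,1): OLD=551/8 → NEW=0, ERR=551/8
(0,2): OLD=10257/128 → NEW=0, ERR=10257/128
(0,3): OLD=180343/2048 → NEW=0, ERR=180343/2048
(0,4): OLD=2835265/32768 → NEW=0, ERR=2835265/32768
(0,5): OLD=45012679/524288 → NEW=0, ERR=45012679/524288
(1,0): OLD=14661/128 → NEW=0, ERR=14661/128
(1,1): OLD=200483/1024 → NEW=255, ERR=-60637/1024
(1,2): OLD=3897759/32768 → NEW=0, ERR=3897759/32768
(1,3): OLD=25269459/131072 → NEW=255, ERR=-8153901/131072
(1,4): OLD=1026967225/8388608 → NEW=0, ERR=1026967225/8388608
(1,5): OLD=24400514623/134217728 → NEW=255, ERR=-9825006017/134217728
(2,0): OLD=2485297/16384 → NEW=255, ERR=-1692623/16384
(2,1): OLD=52302443/524288 → NEW=0, ERR=52302443/524288
(2,2): OLD=1597620865/8388608 → NEW=255, ERR=-541474175/8388608
(2,3): OLD=8369038905/67108864 → NEW=0, ERR=8369038905/67108864
(2,4): OLD=438524700587/2147483648 → NEW=255, ERR=-109083629653/2147483648
(2,5): OLD=3558040830557/34359738368 → NEW=0, ERR=3558040830557/34359738368
(3,0): OLD=1387648481/8388608 → NEW=255, ERR=-751446559/8388608
(3,1): OLD=9356583437/67108864 → NEW=255, ERR=-7756176883/67108864
(3,2): OLD=70803479895/536870912 → NEW=255, ERR=-66098602665/536870912
(3,3): OLD=4760493379877/34359738368 → NEW=255, ERR=-4001239903963/34359738368
(3,4): OLD=39414507326277/274877906944 → NEW=255, ERR=-30679358944443/274877906944
(3,5): OLD=648077183369963/4398046511104 → NEW=255, ERR=-473424676961557/4398046511104
(4,0): OLD=168938164559/1073741824 → NEW=255, ERR=-104866000561/1073741824
(4,1): OLD=1932238290371/17179869184 → NEW=0, ERR=1932238290371/17179869184
(4,2): OLD=108122400922329/549755813888 → NEW=255, ERR=-32065331619111/549755813888
(4,3): OLD=1006881433106205/8796093022208 → NEW=0, ERR=1006881433106205/8796093022208
(4,4): OLD=26985054747935597/140737488355328 → NEW=255, ERR=-8903004782673043/140737488355328
Target (4,4): original=204, with diffused error = 26985054747935597/140737488355328

Answer: 26985054747935597/140737488355328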